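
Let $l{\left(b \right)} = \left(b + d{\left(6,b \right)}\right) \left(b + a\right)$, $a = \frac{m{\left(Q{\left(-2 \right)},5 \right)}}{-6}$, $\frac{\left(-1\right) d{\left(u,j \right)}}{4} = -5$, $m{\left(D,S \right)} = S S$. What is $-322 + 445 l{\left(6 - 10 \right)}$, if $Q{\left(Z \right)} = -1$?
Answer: $- \frac{175406}{3} \approx -58469.0$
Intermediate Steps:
$m{\left(D,S \right)} = S^{2}$
$d{\left(u,j \right)} = 20$ ($d{\left(u,j \right)} = \left(-4\right) \left(-5\right) = 20$)
$a = - \frac{25}{6}$ ($a = \frac{5^{2}}{-6} = 25 \left(- \frac{1}{6}\right) = - \frac{25}{6} \approx -4.1667$)
$l{\left(b \right)} = \left(20 + b\right) \left(- \frac{25}{6} + b\right)$ ($l{\left(b \right)} = \left(b + 20\right) \left(b - \frac{25}{6}\right) = \left(20 + b\right) \left(- \frac{25}{6} + b\right)$)
$-322 + 445 l{\left(6 - 10 \right)} = -322 + 445 \left(- \frac{250}{3} + \left(6 - 10\right)^{2} + \frac{95 \left(6 - 10\right)}{6}\right) = -322 + 445 \left(- \frac{250}{3} + \left(-4\right)^{2} + \frac{95}{6} \left(-4\right)\right) = -322 + 445 \left(- \frac{250}{3} + 16 - \frac{190}{3}\right) = -322 + 445 \left(- \frac{392}{3}\right) = -322 - \frac{174440}{3} = - \frac{175406}{3}$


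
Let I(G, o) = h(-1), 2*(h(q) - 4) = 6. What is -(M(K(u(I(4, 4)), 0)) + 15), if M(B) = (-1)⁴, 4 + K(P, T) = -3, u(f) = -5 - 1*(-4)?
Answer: -16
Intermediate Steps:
h(q) = 7 (h(q) = 4 + (½)*6 = 4 + 3 = 7)
I(G, o) = 7
u(f) = -1 (u(f) = -5 + 4 = -1)
K(P, T) = -7 (K(P, T) = -4 - 3 = -7)
M(B) = 1
-(M(K(u(I(4, 4)), 0)) + 15) = -(1 + 15) = -1*16 = -16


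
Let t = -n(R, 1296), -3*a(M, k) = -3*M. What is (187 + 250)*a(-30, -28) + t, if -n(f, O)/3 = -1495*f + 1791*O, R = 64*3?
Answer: 6089178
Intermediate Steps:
R = 192
a(M, k) = M (a(M, k) = -(-1)*M = M)
n(f, O) = -5373*O + 4485*f (n(f, O) = -3*(-1495*f + 1791*O) = -5373*O + 4485*f)
t = 6102288 (t = -(-5373*1296 + 4485*192) = -(-6963408 + 861120) = -1*(-6102288) = 6102288)
(187 + 250)*a(-30, -28) + t = (187 + 250)*(-30) + 6102288 = 437*(-30) + 6102288 = -13110 + 6102288 = 6089178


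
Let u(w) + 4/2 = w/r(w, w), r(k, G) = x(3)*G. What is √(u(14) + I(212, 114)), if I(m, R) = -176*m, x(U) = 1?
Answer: I*√37313 ≈ 193.17*I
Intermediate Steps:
r(k, G) = G (r(k, G) = 1*G = G)
u(w) = -1 (u(w) = -2 + w/w = -2 + 1 = -1)
√(u(14) + I(212, 114)) = √(-1 - 176*212) = √(-1 - 37312) = √(-37313) = I*√37313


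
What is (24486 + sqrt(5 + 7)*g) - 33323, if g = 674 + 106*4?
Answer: -8837 + 2196*sqrt(3) ≈ -5033.4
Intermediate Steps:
g = 1098 (g = 674 + 424 = 1098)
(24486 + sqrt(5 + 7)*g) - 33323 = (24486 + sqrt(5 + 7)*1098) - 33323 = (24486 + sqrt(12)*1098) - 33323 = (24486 + (2*sqrt(3))*1098) - 33323 = (24486 + 2196*sqrt(3)) - 33323 = -8837 + 2196*sqrt(3)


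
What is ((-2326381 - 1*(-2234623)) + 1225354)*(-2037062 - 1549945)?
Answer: -4066216787172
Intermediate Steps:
((-2326381 - 1*(-2234623)) + 1225354)*(-2037062 - 1549945) = ((-2326381 + 2234623) + 1225354)*(-3587007) = (-91758 + 1225354)*(-3587007) = 1133596*(-3587007) = -4066216787172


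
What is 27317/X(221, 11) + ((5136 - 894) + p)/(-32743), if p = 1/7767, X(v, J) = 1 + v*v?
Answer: 5337892192447/12421247417802 ≈ 0.42974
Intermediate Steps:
X(v, J) = 1 + v²
p = 1/7767 ≈ 0.00012875
27317/X(221, 11) + ((5136 - 894) + p)/(-32743) = 27317/(1 + 221²) + ((5136 - 894) + 1/7767)/(-32743) = 27317/(1 + 48841) + (4242 + 1/7767)*(-1/32743) = 27317/48842 + (32947615/7767)*(-1/32743) = 27317*(1/48842) - 32947615/254314881 = 27317/48842 - 32947615/254314881 = 5337892192447/12421247417802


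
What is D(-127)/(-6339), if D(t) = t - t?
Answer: 0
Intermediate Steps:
D(t) = 0
D(-127)/(-6339) = 0/(-6339) = 0*(-1/6339) = 0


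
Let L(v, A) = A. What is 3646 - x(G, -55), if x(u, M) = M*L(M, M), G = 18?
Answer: 621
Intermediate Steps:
x(u, M) = M**2 (x(u, M) = M*M = M**2)
3646 - x(G, -55) = 3646 - 1*(-55)**2 = 3646 - 1*3025 = 3646 - 3025 = 621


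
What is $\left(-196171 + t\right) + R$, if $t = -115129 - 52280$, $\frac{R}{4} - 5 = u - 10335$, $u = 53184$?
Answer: $-192164$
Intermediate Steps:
$R = 171416$ ($R = 20 + 4 \left(53184 - 10335\right) = 20 + 4 \cdot 42849 = 20 + 171396 = 171416$)
$t = -167409$
$\left(-196171 + t\right) + R = \left(-196171 - 167409\right) + 171416 = -363580 + 171416 = -192164$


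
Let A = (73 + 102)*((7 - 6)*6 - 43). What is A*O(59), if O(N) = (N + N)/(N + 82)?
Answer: -764050/141 ≈ -5418.8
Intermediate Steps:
O(N) = 2*N/(82 + N) (O(N) = (2*N)/(82 + N) = 2*N/(82 + N))
A = -6475 (A = 175*(1*6 - 43) = 175*(6 - 43) = 175*(-37) = -6475)
A*O(59) = -12950*59/(82 + 59) = -12950*59/141 = -6475*118/141 = -764050/141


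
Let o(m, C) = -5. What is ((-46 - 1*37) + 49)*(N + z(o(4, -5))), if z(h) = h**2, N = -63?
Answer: 1292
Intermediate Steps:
((-46 - 1*37) + 49)*(N + z(o(4, -5))) = ((-46 - 1*37) + 49)*(-63 + (-5)**2) = ((-46 - 37) + 49)*(-63 + 25) = (-83 + 49)*(-38) = -34*(-38) = 1292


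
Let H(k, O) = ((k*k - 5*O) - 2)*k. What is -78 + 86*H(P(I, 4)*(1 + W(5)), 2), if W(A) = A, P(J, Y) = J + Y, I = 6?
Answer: 18514002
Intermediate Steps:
H(k, O) = k*(-2 + k² - 5*O) (H(k, O) = ((k² - 5*O) - 2)*k = (-2 + k² - 5*O)*k = k*(-2 + k² - 5*O))
-78 + 86*H(P(I, 4)*(1 + W(5)), 2) = -78 + 86*(((6 + 4)*(1 + 5))*(-2 + ((6 + 4)*(1 + 5))² - 5*2)) = -78 + 86*((10*6)*(-2 + (10*6)² - 10)) = -78 + 86*(60*(-2 + 60² - 10)) = -78 + 86*(60*(-2 + 3600 - 10)) = -78 + 86*(60*3588) = -78 + 86*215280 = -78 + 18514080 = 18514002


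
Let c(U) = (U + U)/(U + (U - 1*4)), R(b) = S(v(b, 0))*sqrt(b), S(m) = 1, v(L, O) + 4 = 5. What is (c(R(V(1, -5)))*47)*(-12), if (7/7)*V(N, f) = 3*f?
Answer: -8460/19 + 1128*I*sqrt(15)/19 ≈ -445.26 + 229.93*I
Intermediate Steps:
V(N, f) = 3*f
v(L, O) = 1 (v(L, O) = -4 + 5 = 1)
R(b) = sqrt(b) (R(b) = 1*sqrt(b) = sqrt(b))
c(U) = 2*U/(-4 + 2*U) (c(U) = (2*U)/(U + (U - 4)) = (2*U)/(U + (-4 + U)) = (2*U)/(-4 + 2*U) = 2*U/(-4 + 2*U))
(c(R(V(1, -5)))*47)*(-12) = ((sqrt(3*(-5))/(-2 + sqrt(3*(-5))))*47)*(-12) = ((sqrt(-15)/(-2 + sqrt(-15)))*47)*(-12) = (((I*sqrt(15))/(-2 + I*sqrt(15)))*47)*(-12) = ((I*sqrt(15)/(-2 + I*sqrt(15)))*47)*(-12) = (47*I*sqrt(15)/(-2 + I*sqrt(15)))*(-12) = -564*I*sqrt(15)/(-2 + I*sqrt(15))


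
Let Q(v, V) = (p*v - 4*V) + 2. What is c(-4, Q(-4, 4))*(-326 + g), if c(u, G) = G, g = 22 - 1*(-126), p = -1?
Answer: 1780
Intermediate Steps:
g = 148 (g = 22 + 126 = 148)
Q(v, V) = 2 - v - 4*V (Q(v, V) = (-v - 4*V) + 2 = 2 - v - 4*V)
c(-4, Q(-4, 4))*(-326 + g) = (2 - 1*(-4) - 4*4)*(-326 + 148) = (2 + 4 - 16)*(-178) = -10*(-178) = 1780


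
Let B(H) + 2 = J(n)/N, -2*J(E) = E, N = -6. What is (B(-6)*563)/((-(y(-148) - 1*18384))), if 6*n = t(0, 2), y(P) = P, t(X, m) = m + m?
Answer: -19705/333576 ≈ -0.059072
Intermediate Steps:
t(X, m) = 2*m
n = ⅔ (n = (2*2)/6 = (⅙)*4 = ⅔ ≈ 0.66667)
J(E) = -E/2
B(H) = -35/18 (B(H) = -2 - ½*⅔/(-6) = -2 - ⅓*(-⅙) = -2 + 1/18 = -35/18)
(B(-6)*563)/((-(y(-148) - 1*18384))) = (-35/18*563)/((-(-148 - 1*18384))) = -19705*(-1/(-148 - 18384))/18 = -19705/(18*((-1*(-18532)))) = -19705/18/18532 = -19705/18*1/18532 = -19705/333576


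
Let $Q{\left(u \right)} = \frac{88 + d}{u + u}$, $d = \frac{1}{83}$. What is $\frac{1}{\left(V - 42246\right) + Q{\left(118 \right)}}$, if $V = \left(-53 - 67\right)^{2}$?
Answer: $- \frac{19588}{545440143} \approx -3.5912 \cdot 10^{-5}$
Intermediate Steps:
$d = \frac{1}{83} \approx 0.012048$
$Q{\left(u \right)} = \frac{7305}{166 u}$ ($Q{\left(u \right)} = \frac{88 + \frac{1}{83}}{u + u} = \frac{7305}{83 \cdot 2 u} = \frac{7305 \frac{1}{2 u}}{83} = \frac{7305}{166 u}$)
$V = 14400$ ($V = \left(-120\right)^{2} = 14400$)
$\frac{1}{\left(V - 42246\right) + Q{\left(118 \right)}} = \frac{1}{\left(14400 - 42246\right) + \frac{7305}{166 \cdot 118}} = \frac{1}{-27846 + \frac{7305}{166} \cdot \frac{1}{118}} = \frac{1}{-27846 + \frac{7305}{19588}} = \frac{1}{- \frac{545440143}{19588}} = - \frac{19588}{545440143}$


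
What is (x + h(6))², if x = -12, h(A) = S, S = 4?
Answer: 64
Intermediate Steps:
h(A) = 4
(x + h(6))² = (-12 + 4)² = (-8)² = 64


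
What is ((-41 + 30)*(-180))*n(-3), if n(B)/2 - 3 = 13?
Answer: 63360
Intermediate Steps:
n(B) = 32 (n(B) = 6 + 2*13 = 6 + 26 = 32)
((-41 + 30)*(-180))*n(-3) = ((-41 + 30)*(-180))*32 = -11*(-180)*32 = 1980*32 = 63360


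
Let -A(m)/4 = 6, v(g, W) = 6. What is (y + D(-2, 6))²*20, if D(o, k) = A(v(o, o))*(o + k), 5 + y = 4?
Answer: 188180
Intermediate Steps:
y = -1 (y = -5 + 4 = -1)
A(m) = -24 (A(m) = -4*6 = -24)
D(o, k) = -24*k - 24*o (D(o, k) = -24*(o + k) = -24*(k + o) = -24*k - 24*o)
(y + D(-2, 6))²*20 = (-1 + (-24*6 - 24*(-2)))²*20 = (-1 + (-144 + 48))²*20 = (-1 - 96)²*20 = (-97)²*20 = 9409*20 = 188180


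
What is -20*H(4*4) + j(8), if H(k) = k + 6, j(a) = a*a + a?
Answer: -368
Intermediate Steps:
j(a) = a + a² (j(a) = a² + a = a + a²)
H(k) = 6 + k
-20*H(4*4) + j(8) = -20*(6 + 4*4) + 8*(1 + 8) = -20*(6 + 16) + 8*9 = -20*22 + 72 = -440 + 72 = -368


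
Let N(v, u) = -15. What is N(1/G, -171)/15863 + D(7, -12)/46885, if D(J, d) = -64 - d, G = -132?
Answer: -1528151/743736755 ≈ -0.0020547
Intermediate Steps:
N(1/G, -171)/15863 + D(7, -12)/46885 = -15/15863 + (-64 - 1*(-12))/46885 = -15*1/15863 + (-64 + 12)*(1/46885) = -15/15863 - 52*1/46885 = -15/15863 - 52/46885 = -1528151/743736755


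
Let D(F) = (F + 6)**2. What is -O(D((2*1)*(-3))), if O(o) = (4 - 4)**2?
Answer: 0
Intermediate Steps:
D(F) = (6 + F)**2
O(o) = 0 (O(o) = 0**2 = 0)
-O(D((2*1)*(-3))) = -1*0 = 0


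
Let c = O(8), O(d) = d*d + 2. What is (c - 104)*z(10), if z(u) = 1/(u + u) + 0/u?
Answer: -19/10 ≈ -1.9000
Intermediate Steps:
z(u) = 1/(2*u) (z(u) = 1/(2*u) + 0 = 1/(2*u))
O(d) = 2 + d**2 (O(d) = d**2 + 2 = 2 + d**2)
c = 66 (c = 2 + 8**2 = 2 + 64 = 66)
(c - 104)*z(10) = (66 - 104)*((1/2)/10) = -19/10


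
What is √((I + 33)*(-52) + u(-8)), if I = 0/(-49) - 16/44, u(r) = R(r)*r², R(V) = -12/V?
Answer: 2*I*√48433/11 ≈ 40.014*I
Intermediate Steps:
u(r) = -12*r (u(r) = (-12/r)*r² = -12*r)
I = -4/11 (I = 0*(-1/49) - 16*1/44 = 0 - 4/11 = -4/11 ≈ -0.36364)
√((I + 33)*(-52) + u(-8)) = √((-4/11 + 33)*(-52) - 12*(-8)) = √((359/11)*(-52) + 96) = √(-18668/11 + 96) = √(-17612/11) = 2*I*√48433/11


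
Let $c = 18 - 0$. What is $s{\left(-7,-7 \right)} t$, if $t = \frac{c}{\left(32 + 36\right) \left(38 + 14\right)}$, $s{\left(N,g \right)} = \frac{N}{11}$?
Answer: $- \frac{63}{19448} \approx -0.0032394$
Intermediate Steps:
$s{\left(N,g \right)} = \frac{N}{11}$ ($s{\left(N,g \right)} = N \frac{1}{11} = \frac{N}{11}$)
$c = 18$ ($c = 18 + 0 = 18$)
$t = \frac{9}{1768}$ ($t = \frac{18}{\left(32 + 36\right) \left(38 + 14\right)} = \frac{18}{68 \cdot 52} = \frac{18}{3536} = 18 \cdot \frac{1}{3536} = \frac{9}{1768} \approx 0.0050905$)
$s{\left(-7,-7 \right)} t = \frac{1}{11} \left(-7\right) \frac{9}{1768} = \left(- \frac{7}{11}\right) \frac{9}{1768} = - \frac{63}{19448}$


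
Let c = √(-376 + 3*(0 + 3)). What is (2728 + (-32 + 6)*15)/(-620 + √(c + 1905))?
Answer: -2338/(620 - √(1905 + I*√367)) ≈ -4.0565 - 0.0015446*I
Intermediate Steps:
c = I*√367 (c = √(-376 + 3*3) = √(-376 + 9) = √(-367) = I*√367 ≈ 19.157*I)
(2728 + (-32 + 6)*15)/(-620 + √(c + 1905)) = (2728 + (-32 + 6)*15)/(-620 + √(I*√367 + 1905)) = (2728 - 26*15)/(-620 + √(1905 + I*√367)) = (2728 - 390)/(-620 + √(1905 + I*√367)) = 2338/(-620 + √(1905 + I*√367))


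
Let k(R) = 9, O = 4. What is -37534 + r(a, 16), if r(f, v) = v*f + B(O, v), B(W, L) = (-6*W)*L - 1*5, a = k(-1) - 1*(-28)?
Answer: -37331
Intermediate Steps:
a = 37 (a = 9 - 1*(-28) = 9 + 28 = 37)
B(W, L) = -5 - 6*L*W (B(W, L) = -6*L*W - 5 = -5 - 6*L*W)
r(f, v) = -5 - 24*v + f*v (r(f, v) = v*f + (-5 - 6*v*4) = f*v + (-5 - 24*v) = -5 - 24*v + f*v)
-37534 + r(a, 16) = -37534 + (-5 - 24*16 + 37*16) = -37534 + (-5 - 384 + 592) = -37534 + 203 = -37331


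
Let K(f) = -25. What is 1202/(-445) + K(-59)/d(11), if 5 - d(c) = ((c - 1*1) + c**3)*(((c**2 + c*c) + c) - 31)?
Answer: -357820669/132475165 ≈ -2.7010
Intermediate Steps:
d(c) = 5 - (-1 + c + c**3)*(-31 + c + 2*c**2) (d(c) = 5 - ((c - 1*1) + c**3)*(((c**2 + c*c) + c) - 31) = 5 - ((c - 1) + c**3)*(((c**2 + c**2) + c) - 31) = 5 - ((-1 + c) + c**3)*((2*c**2 + c) - 31) = 5 - (-1 + c + c**3)*((c + 2*c**2) - 31) = 5 - (-1 + c + c**3)*(-31 + c + 2*c**2))
1202/(-445) + K(-59)/d(11) = 1202/(-445) - 25/(-26 + 11**2 - 1*11**4 - 2*11**5 + 29*11**3 + 32*11) = 1202*(-1/445) - 25/(-26 + 121 - 1*14641 - 2*161051 + 29*1331 + 352) = -1202/445 - 25/(-26 + 121 - 14641 - 322102 + 38599 + 352) = -1202/445 - 25/(-297697) = -1202/445 - 25*(-1/297697) = -1202/445 + 25/297697 = -357820669/132475165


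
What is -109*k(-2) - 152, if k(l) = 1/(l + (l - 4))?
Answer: -1107/8 ≈ -138.38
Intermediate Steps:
k(l) = 1/(-4 + 2*l) (k(l) = 1/(l + (-4 + l)) = 1/(-4 + 2*l))
-109*k(-2) - 152 = -109/(2*(-2 - 2)) - 152 = -109/(2*(-4)) - 152 = -109*(-1)/(2*4) - 152 = -109*(-⅛) - 152 = 109/8 - 152 = -1107/8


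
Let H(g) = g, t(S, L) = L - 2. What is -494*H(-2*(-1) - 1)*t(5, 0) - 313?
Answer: 675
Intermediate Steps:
t(S, L) = -2 + L
-494*H(-2*(-1) - 1)*t(5, 0) - 313 = -494*(-2*(-1) - 1)*(-2 + 0) - 313 = -494*(2 - 1)*(-2) - 313 = -494*(-2) - 313 = 988 - 313 = 675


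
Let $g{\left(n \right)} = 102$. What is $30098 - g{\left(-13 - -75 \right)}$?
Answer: $29996$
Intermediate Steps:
$30098 - g{\left(-13 - -75 \right)} = 30098 - 102 = 29996$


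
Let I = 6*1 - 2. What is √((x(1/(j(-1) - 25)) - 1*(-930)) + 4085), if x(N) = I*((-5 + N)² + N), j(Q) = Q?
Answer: √864670/13 ≈ 71.529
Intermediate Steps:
I = 4 (I = 6 - 2 = 4)
x(N) = 4*N + 4*(-5 + N)² (x(N) = 4*((-5 + N)² + N) = 4*(N + (-5 + N)²) = 4*N + 4*(-5 + N)²)
√((x(1/(j(-1) - 25)) - 1*(-930)) + 4085) = √(((4/(-1 - 25) + 4*(-5 + 1/(-1 - 25))²) - 1*(-930)) + 4085) = √(((4/(-26) + 4*(-5 + 1/(-26))²) + 930) + 4085) = √(((4*(-1/26) + 4*(-5 - 1/26)²) + 930) + 4085) = √(((-2/13 + 4*(-131/26)²) + 930) + 4085) = √(((-2/13 + 4*(17161/676)) + 930) + 4085) = √(((-2/13 + 17161/169) + 930) + 4085) = √((17135/169 + 930) + 4085) = √(174305/169 + 4085) = √(864670/169) = √864670/13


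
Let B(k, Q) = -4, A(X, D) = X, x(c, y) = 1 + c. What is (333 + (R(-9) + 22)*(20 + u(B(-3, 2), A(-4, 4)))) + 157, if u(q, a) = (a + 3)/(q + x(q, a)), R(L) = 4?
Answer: 7096/7 ≈ 1013.7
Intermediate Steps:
u(q, a) = (3 + a)/(1 + 2*q) (u(q, a) = (a + 3)/(q + (1 + q)) = (3 + a)/(1 + 2*q))
(333 + (R(-9) + 22)*(20 + u(B(-3, 2), A(-4, 4)))) + 157 = (333 + (4 + 22)*(20 + (3 - 4)/(1 + 2*(-4)))) + 157 = (333 + 26*(20 - 1/(1 - 8))) + 157 = (333 + 26*(20 - 1/(-7))) + 157 = (333 + 26*(20 - 1/7*(-1))) + 157 = (333 + 26*(20 + 1/7)) + 157 = (333 + 26*(141/7)) + 157 = (333 + 3666/7) + 157 = 5997/7 + 157 = 7096/7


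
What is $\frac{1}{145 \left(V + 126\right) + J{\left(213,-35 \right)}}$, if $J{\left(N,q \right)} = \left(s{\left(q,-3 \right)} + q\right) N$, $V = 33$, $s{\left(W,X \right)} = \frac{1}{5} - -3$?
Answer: $\frac{5}{81408} \approx 6.1419 \cdot 10^{-5}$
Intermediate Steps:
$s{\left(W,X \right)} = \frac{16}{5}$ ($s{\left(W,X \right)} = \frac{1}{5} + 3 = \frac{16}{5}$)
$J{\left(N,q \right)} = N \left(\frac{16}{5} + q\right)$ ($J{\left(N,q \right)} = \left(\frac{16}{5} + q\right) N = N \left(\frac{16}{5} + q\right)$)
$\frac{1}{145 \left(V + 126\right) + J{\left(213,-35 \right)}} = \frac{1}{145 \left(33 + 126\right) + \frac{1}{5} \cdot 213 \left(16 + 5 \left(-35\right)\right)} = \frac{1}{145 \cdot 159 + \frac{1}{5} \cdot 213 \left(16 - 175\right)} = \frac{1}{23055 + \frac{1}{5} \cdot 213 \left(-159\right)} = \frac{1}{23055 - \frac{33867}{5}} = \frac{1}{\frac{81408}{5}} = \frac{5}{81408}$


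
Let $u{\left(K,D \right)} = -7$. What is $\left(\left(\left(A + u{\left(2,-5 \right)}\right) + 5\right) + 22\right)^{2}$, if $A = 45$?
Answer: $4225$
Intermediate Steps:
$\left(\left(\left(A + u{\left(2,-5 \right)}\right) + 5\right) + 22\right)^{2} = \left(\left(\left(45 - 7\right) + 5\right) + 22\right)^{2} = \left(\left(38 + 5\right) + 22\right)^{2} = \left(43 + 22\right)^{2} = 65^{2} = 4225$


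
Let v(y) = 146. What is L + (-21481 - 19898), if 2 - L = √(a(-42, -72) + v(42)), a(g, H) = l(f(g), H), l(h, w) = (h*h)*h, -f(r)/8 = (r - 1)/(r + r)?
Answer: -41377 - 5*√601482/441 ≈ -41386.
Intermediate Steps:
f(r) = -4*(-1 + r)/r (f(r) = -8*(r - 1)/(r + r) = -8*(-1 + r)/(2*r) = -8*(-1 + r)*1/(2*r) = -4*(-1 + r)/r)
l(h, w) = h³ (l(h, w) = h²*h = h³)
a(g, H) = (-4 + 4/g)³
L = 2 - 5*√601482/441 (L = 2 - √(-64*(-1 - 42)³/(-42)³ + 146) = 2 - √(-64*(-1/74088)*(-43)³ + 146) = 2 - √(-64*(-1/74088)*(-79507) + 146) = 2 - √(-636056/9261 + 146) = 2 - √(716050/9261) = 2 - 5*√601482/441 ≈ -6.7931)
L + (-21481 - 19898) = (2 - 5*√601482/441) + (-21481 - 19898) = (2 - 5*√601482/441) - 41379 = -41377 - 5*√601482/441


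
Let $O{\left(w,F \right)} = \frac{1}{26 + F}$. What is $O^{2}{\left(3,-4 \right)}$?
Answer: $\frac{1}{484} \approx 0.0020661$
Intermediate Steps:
$O^{2}{\left(3,-4 \right)} = \left(\frac{1}{26 - 4}\right)^{2} = \left(\frac{1}{22}\right)^{2} = \frac{1}{484}$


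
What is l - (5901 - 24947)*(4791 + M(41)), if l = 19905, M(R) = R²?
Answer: 123285617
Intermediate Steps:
l - (5901 - 24947)*(4791 + M(41)) = 19905 - (5901 - 24947)*(4791 + 41²) = 19905 - (-19046)*(4791 + 1681) = 19905 - (-19046)*6472 = 19905 - 1*(-123265712) = 19905 + 123265712 = 123285617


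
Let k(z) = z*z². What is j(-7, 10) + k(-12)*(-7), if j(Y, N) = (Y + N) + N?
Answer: 12109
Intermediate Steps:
k(z) = z³
j(Y, N) = Y + 2*N (j(Y, N) = (N + Y) + N = Y + 2*N)
j(-7, 10) + k(-12)*(-7) = (-7 + 2*10) + (-12)³*(-7) = (-7 + 20) - 1728*(-7) = 13 + 12096 = 12109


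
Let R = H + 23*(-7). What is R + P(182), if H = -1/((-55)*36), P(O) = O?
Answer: 41581/1980 ≈ 21.000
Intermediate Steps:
H = 1/1980 (H = -(-1)/(55*36) = -1*(-1/1980) = 1/1980 ≈ 0.00050505)
R = -318779/1980 (R = 1/1980 + 23*(-7) = 1/1980 - 161 = -318779/1980 ≈ -161.00)
R + P(182) = -318779/1980 + 182 = 41581/1980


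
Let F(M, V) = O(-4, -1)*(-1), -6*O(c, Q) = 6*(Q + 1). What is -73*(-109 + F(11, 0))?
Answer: 7957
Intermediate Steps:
O(c, Q) = -1 - Q (O(c, Q) = -(Q + 1) = -(1 + Q) = -(6 + 6*Q)/6 = -1 - Q)
F(M, V) = 0 (F(M, V) = (-1 - 1*(-1))*(-1) = (-1 + 1)*(-1) = 0*(-1) = 0)
-73*(-109 + F(11, 0)) = -73*(-109 + 0) = -73*(-109) = 7957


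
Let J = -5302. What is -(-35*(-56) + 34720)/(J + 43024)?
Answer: -18340/18861 ≈ -0.97238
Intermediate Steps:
-(-35*(-56) + 34720)/(J + 43024) = -(-35*(-56) + 34720)/(-5302 + 43024) = -(1960 + 34720)/37722 = -36680/37722 = -1*18340/18861 = -18340/18861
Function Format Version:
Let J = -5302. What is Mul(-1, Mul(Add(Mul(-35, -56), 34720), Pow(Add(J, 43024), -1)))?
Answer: Rational(-18340, 18861) ≈ -0.97238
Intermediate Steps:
Mul(-1, Mul(Add(Mul(-35, -56), 34720), Pow(Add(J, 43024), -1))) = Mul(-1, Mul(Add(Mul(-35, -56), 34720), Pow(Add(-5302, 43024), -1))) = Mul(-1, Mul(Add(1960, 34720), Pow(37722, -1))) = Mul(-1, Mul(36680, Rational(1, 37722))) = Mul(-1, Rational(18340, 18861)) = Rational(-18340, 18861)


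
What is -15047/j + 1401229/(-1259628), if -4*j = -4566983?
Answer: -6475203512171/5752699662324 ≈ -1.1256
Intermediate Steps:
j = 4566983/4 (j = -1/4*(-4566983) = 4566983/4 ≈ 1.1417e+6)
-15047/j + 1401229/(-1259628) = -15047/4566983/4 + 1401229/(-1259628) = -15047*4/4566983 + 1401229*(-1/1259628) = -60188/4566983 - 1401229/1259628 = -6475203512171/5752699662324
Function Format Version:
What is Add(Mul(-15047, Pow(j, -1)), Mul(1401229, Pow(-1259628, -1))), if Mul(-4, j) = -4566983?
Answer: Rational(-6475203512171, 5752699662324) ≈ -1.1256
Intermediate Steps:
j = Rational(4566983, 4) (j = Mul(Rational(-1, 4), -4566983) = Rational(4566983, 4) ≈ 1.1417e+6)
Add(Mul(-15047, Pow(j, -1)), Mul(1401229, Pow(-1259628, -1))) = Add(Mul(-15047, Pow(Rational(4566983, 4), -1)), Mul(1401229, Pow(-1259628, -1))) = Add(Mul(-15047, Rational(4, 4566983)), Mul(1401229, Rational(-1, 1259628))) = Add(Rational(-60188, 4566983), Rational(-1401229, 1259628)) = Rational(-6475203512171, 5752699662324)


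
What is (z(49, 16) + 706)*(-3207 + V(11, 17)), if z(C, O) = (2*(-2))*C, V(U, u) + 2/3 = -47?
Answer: -1659880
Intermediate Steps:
V(U, u) = -143/3 (V(U, u) = -2/3 - 47 = -143/3)
z(C, O) = -4*C
(z(49, 16) + 706)*(-3207 + V(11, 17)) = (-4*49 + 706)*(-3207 - 143/3) = (-196 + 706)*(-9764/3) = 510*(-9764/3) = -1659880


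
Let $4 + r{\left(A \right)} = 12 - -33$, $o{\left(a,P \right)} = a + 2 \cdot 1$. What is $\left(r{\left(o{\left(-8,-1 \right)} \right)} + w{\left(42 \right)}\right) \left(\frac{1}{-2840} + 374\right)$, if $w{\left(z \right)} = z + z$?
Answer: $\frac{26553975}{568} \approx 46750.0$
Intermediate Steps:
$o{\left(a,P \right)} = 2 + a$ ($o{\left(a,P \right)} = a + 2 = 2 + a$)
$w{\left(z \right)} = 2 z$
$r{\left(A \right)} = 41$ ($r{\left(A \right)} = -4 + \left(12 - -33\right) = -4 + \left(12 + 33\right) = -4 + 45 = 41$)
$\left(r{\left(o{\left(-8,-1 \right)} \right)} + w{\left(42 \right)}\right) \left(\frac{1}{-2840} + 374\right) = \left(41 + 2 \cdot 42\right) \left(\frac{1}{-2840} + 374\right) = \left(41 + 84\right) \left(- \frac{1}{2840} + 374\right) = 125 \cdot \frac{1062159}{2840} = \frac{26553975}{568}$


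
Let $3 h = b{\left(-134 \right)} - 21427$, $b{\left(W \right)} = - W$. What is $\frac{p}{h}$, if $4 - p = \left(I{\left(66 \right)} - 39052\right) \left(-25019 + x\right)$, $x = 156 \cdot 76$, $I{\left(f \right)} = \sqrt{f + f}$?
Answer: $\frac{1542124416}{21293} - \frac{78978 \sqrt{33}}{21293} \approx 72403.0$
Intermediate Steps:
$I{\left(f \right)} = \sqrt{2} \sqrt{f}$ ($I{\left(f \right)} = \sqrt{2 f} = \sqrt{2} \sqrt{f}$)
$x = 11856$
$h = - \frac{21293}{3}$ ($h = \frac{\left(-1\right) \left(-134\right) - 21427}{3} = \frac{134 - 21427}{3} = \frac{1}{3} \left(-21293\right) = - \frac{21293}{3} \approx -7097.7$)
$p = -514041472 + 26326 \sqrt{33}$ ($p = 4 - \left(\sqrt{2} \sqrt{66} - 39052\right) \left(-25019 + 11856\right) = 4 - \left(2 \sqrt{33} - 39052\right) \left(-13163\right) = 4 - \left(-39052 + 2 \sqrt{33}\right) \left(-13163\right) = 4 - \left(514041476 - 26326 \sqrt{33}\right) = -514041472 + 26326 \sqrt{33} \approx -5.1389 \cdot 10^{8}$)
$\frac{p}{h} = \frac{-514041472 + 26326 \sqrt{33}}{- \frac{21293}{3}} = \left(-514041472 + 26326 \sqrt{33}\right) \left(- \frac{3}{21293}\right) = \frac{1542124416}{21293} - \frac{78978 \sqrt{33}}{21293}$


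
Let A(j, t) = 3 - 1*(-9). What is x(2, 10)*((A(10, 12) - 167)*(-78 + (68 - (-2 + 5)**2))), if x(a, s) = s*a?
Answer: 58900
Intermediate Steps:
x(a, s) = a*s
A(j, t) = 12 (A(j, t) = 3 + 9 = 12)
x(2, 10)*((A(10, 12) - 167)*(-78 + (68 - (-2 + 5)**2))) = (2*10)*((12 - 167)*(-78 + (68 - (-2 + 5)**2))) = 20*(-155*(-78 + (68 - 1*3**2))) = 20*(-155*(-78 + (68 - 1*9))) = 20*(-155*(-78 + (68 - 9))) = 20*(-155*(-78 + 59)) = 20*(-155*(-19)) = 20*2945 = 58900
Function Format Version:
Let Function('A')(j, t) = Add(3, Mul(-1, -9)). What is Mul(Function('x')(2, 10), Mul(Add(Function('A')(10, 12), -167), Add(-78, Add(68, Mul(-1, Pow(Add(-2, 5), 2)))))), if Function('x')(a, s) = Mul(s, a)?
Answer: 58900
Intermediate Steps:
Function('x')(a, s) = Mul(a, s)
Function('A')(j, t) = 12 (Function('A')(j, t) = Add(3, 9) = 12)
Mul(Function('x')(2, 10), Mul(Add(Function('A')(10, 12), -167), Add(-78, Add(68, Mul(-1, Pow(Add(-2, 5), 2)))))) = Mul(Mul(2, 10), Mul(Add(12, -167), Add(-78, Add(68, Mul(-1, Pow(Add(-2, 5), 2)))))) = Mul(20, Mul(-155, Add(-78, Add(68, Mul(-1, Pow(3, 2)))))) = Mul(20, Mul(-155, Add(-78, Add(68, Mul(-1, 9))))) = Mul(20, Mul(-155, Add(-78, Add(68, -9)))) = Mul(20, Mul(-155, Add(-78, 59))) = Mul(20, Mul(-155, -19)) = Mul(20, 2945) = 58900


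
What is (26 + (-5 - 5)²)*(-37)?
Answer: -4662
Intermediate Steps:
(26 + (-5 - 5)²)*(-37) = (26 + (-10)²)*(-37) = (26 + 100)*(-37) = 126*(-37) = -4662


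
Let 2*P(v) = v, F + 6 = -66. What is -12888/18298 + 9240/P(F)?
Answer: -7064062/27447 ≈ -257.37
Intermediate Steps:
F = -72 (F = -6 - 66 = -72)
P(v) = v/2
-12888/18298 + 9240/P(F) = -12888/18298 + 9240/(((1/2)*(-72))) = -12888*1/18298 + 9240/(-36) = -6444/9149 + 9240*(-1/36) = -6444/9149 - 770/3 = -7064062/27447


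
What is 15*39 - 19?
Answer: 566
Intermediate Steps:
15*39 - 19 = 585 - 19 = 566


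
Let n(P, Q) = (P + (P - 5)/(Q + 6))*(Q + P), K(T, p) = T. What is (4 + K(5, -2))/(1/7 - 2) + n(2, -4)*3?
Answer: -102/13 ≈ -7.8462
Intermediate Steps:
n(P, Q) = (P + Q)*(P + (-5 + P)/(6 + Q)) (n(P, Q) = (P + (-5 + P)/(6 + Q))*(P + Q) = (P + Q)*(P + (-5 + P)/(6 + Q)))
(4 + K(5, -2))/(1/7 - 2) + n(2, -4)*3 = (4 + 5)/(1/7 - 2) + ((-5*2 - 5*(-4) + 7*2² + 2*(-4)² - 4*2² + 7*2*(-4))/(6 - 4))*3 = 9/(⅐ - 2) + ((-10 + 20 + 7*4 + 2*16 - 4*4 - 56)/2)*3 = 9/(-13/7) + ((-10 + 20 + 28 + 32 - 16 - 56)/2)*3 = 9*(-7/13) + ((½)*(-2))*3 = -63/13 - 1*3 = -63/13 - 3 = -102/13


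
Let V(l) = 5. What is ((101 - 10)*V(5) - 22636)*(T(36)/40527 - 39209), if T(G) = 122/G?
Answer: 634430200674853/729486 ≈ 8.6969e+8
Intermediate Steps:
((101 - 10)*V(5) - 22636)*(T(36)/40527 - 39209) = ((101 - 10)*5 - 22636)*((122/36)/40527 - 39209) = (91*5 - 22636)*((122*(1/36))*(1/40527) - 39209) = (455 - 22636)*((61/18)*(1/40527) - 39209) = -22181*(61/729486 - 39209) = -22181*(-28602416513/729486) = 634430200674853/729486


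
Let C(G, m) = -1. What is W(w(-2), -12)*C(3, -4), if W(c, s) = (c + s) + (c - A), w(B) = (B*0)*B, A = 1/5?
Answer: 61/5 ≈ 12.200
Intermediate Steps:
A = 1/5 ≈ 0.20000
w(B) = 0 (w(B) = 0*B = 0)
W(c, s) = -1/5 + s + 2*c (W(c, s) = (c + s) + (c - 1*1/5) = (c + s) + (c - 1/5) = (c + s) + (-1/5 + c) = -1/5 + s + 2*c)
W(w(-2), -12)*C(3, -4) = (-1/5 - 12 + 2*0)*(-1) = (-1/5 - 12 + 0)*(-1) = -61/5*(-1) = 61/5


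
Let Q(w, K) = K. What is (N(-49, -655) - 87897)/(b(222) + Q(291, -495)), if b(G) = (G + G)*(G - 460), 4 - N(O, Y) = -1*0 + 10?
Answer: 29301/35389 ≈ 0.82797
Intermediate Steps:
N(O, Y) = -6 (N(O, Y) = 4 - (-1*0 + 10) = 4 - (0 + 10) = 4 - 1*10 = 4 - 10 = -6)
b(G) = 2*G*(-460 + G) (b(G) = (2*G)*(-460 + G) = 2*G*(-460 + G))
(N(-49, -655) - 87897)/(b(222) + Q(291, -495)) = (-6 - 87897)/(2*222*(-460 + 222) - 495) = -87903/(2*222*(-238) - 495) = -87903/(-105672 - 495) = -87903/(-106167) = -87903*(-1/106167) = 29301/35389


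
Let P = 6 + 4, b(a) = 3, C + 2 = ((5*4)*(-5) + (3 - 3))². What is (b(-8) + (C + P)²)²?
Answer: 10032039021444489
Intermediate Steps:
C = 9998 (C = -2 + ((5*4)*(-5) + (3 - 3))² = -2 + (20*(-5) + 0)² = -2 + (-100 + 0)² = -2 + (-100)² = -2 + 10000 = 9998)
P = 10
(b(-8) + (C + P)²)² = (3 + (9998 + 10)²)² = (3 + 10008²)² = (3 + 100160064)² = 100160067² = 10032039021444489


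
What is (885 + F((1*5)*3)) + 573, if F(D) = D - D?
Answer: 1458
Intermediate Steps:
F(D) = 0
(885 + F((1*5)*3)) + 573 = (885 + 0) + 573 = 885 + 573 = 1458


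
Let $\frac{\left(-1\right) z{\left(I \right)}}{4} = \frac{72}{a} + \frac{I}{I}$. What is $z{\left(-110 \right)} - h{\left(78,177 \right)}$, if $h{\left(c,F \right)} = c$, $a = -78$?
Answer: $- \frac{1018}{13} \approx -78.308$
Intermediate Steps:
$z{\left(I \right)} = - \frac{4}{13}$ ($z{\left(I \right)} = - 4 \left(\frac{72}{-78} + \frac{I}{I}\right) = - 4 \left(72 \left(- \frac{1}{78}\right) + 1\right) = - 4 \left(- \frac{12}{13} + 1\right) = \left(-4\right) \frac{1}{13} = - \frac{4}{13}$)
$z{\left(-110 \right)} - h{\left(78,177 \right)} = - \frac{4}{13} - 78 = - \frac{1018}{13}$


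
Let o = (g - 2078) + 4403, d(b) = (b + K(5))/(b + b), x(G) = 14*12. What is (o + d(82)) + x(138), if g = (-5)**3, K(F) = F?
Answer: 388439/164 ≈ 2368.5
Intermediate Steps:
x(G) = 168
g = -125
d(b) = (5 + b)/(2*b) (d(b) = (b + 5)/(b + b) = (5 + b)/((2*b)) = (5 + b)*(1/(2*b)) = (5 + b)/(2*b))
o = 2200 (o = (-125 - 2078) + 4403 = -2203 + 4403 = 2200)
(o + d(82)) + x(138) = (2200 + (1/2)*(5 + 82)/82) + 168 = (2200 + (1/2)*(1/82)*87) + 168 = (2200 + 87/164) + 168 = 360887/164 + 168 = 388439/164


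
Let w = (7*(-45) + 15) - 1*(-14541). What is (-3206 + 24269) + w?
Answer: 35304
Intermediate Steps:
w = 14241 (w = (-315 + 15) + 14541 = -300 + 14541 = 14241)
(-3206 + 24269) + w = (-3206 + 24269) + 14241 = 21063 + 14241 = 35304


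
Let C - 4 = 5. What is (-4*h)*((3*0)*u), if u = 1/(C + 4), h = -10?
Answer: 0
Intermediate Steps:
C = 9 (C = 4 + 5 = 9)
u = 1/13 (u = 1/(9 + 4) = 1/13 ≈ 0.076923)
(-4*h)*((3*0)*u) = (-4*(-10))*((3*0)*(1/13)) = 40*(0*(1/13)) = 40*0 = 0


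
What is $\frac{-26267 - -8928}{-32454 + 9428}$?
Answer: $\frac{17339}{23026} \approx 0.75302$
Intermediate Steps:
$\frac{-26267 - -8928}{-32454 + 9428} = \frac{-26267 + 8928}{-23026} = \left(-17339\right) \left(- \frac{1}{23026}\right) = \frac{17339}{23026}$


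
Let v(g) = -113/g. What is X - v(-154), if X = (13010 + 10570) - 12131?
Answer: 1763033/154 ≈ 11448.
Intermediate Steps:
X = 11449 (X = 23580 - 12131 = 11449)
X - v(-154) = 11449 - (-113)/(-154) = 11449 - (-113)*(-1)/154 = 11449 - 1*113/154 = 11449 - 113/154 = 1763033/154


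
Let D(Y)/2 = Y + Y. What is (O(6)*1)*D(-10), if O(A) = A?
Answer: -240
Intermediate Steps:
D(Y) = 4*Y (D(Y) = 2*(Y + Y) = 2*(2*Y) = 4*Y)
(O(6)*1)*D(-10) = (6*1)*(4*(-10)) = 6*(-40) = -240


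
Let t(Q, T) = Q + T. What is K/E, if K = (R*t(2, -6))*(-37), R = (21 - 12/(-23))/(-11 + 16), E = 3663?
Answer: 4/23 ≈ 0.17391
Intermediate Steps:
R = 99/23 (R = (21 - 12*(-1/23))/5 = (21 + 12/23)*(⅕) = (495/23)*(⅕) = 99/23 ≈ 4.3043)
K = 14652/23 (K = (99*(2 - 6)/23)*(-37) = ((99/23)*(-4))*(-37) = -396/23*(-37) = 14652/23 ≈ 637.04)
K/E = (14652/23)/3663 = (14652/23)*(1/3663) = 4/23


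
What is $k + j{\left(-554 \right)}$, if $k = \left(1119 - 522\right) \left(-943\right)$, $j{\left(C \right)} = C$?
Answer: $-563525$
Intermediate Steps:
$k = -562971$ ($k = 597 \left(-943\right) = -562971$)
$k + j{\left(-554 \right)} = -562971 - 554 = -563525$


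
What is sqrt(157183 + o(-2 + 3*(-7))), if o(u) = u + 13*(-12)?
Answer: 2*sqrt(39251) ≈ 396.24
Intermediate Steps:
o(u) = -156 + u (o(u) = u - 156 = -156 + u)
sqrt(157183 + o(-2 + 3*(-7))) = sqrt(157183 + (-156 + (-2 + 3*(-7)))) = sqrt(157183 + (-156 + (-2 - 21))) = sqrt(157183 + (-156 - 23)) = sqrt(157183 - 179) = sqrt(157004) = 2*sqrt(39251)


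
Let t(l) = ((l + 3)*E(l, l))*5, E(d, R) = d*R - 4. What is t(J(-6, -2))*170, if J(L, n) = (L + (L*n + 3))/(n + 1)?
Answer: -392700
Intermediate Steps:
E(d, R) = -4 + R*d (E(d, R) = R*d - 4 = -4 + R*d)
J(L, n) = (3 + L + L*n)/(1 + n) (J(L, n) = (L + (3 + L*n))/(1 + n) = (3 + L + L*n)/(1 + n))
t(l) = 5*(-4 + l²)*(3 + l) (t(l) = ((l + 3)*(-4 + l*l))*5 = ((3 + l)*(-4 + l²))*5 = ((-4 + l²)*(3 + l))*5 = 5*(-4 + l²)*(3 + l))
t(J(-6, -2))*170 = (5*(-4 + ((3 - 6 - 6*(-2))/(1 - 2))²)*(3 + (3 - 6 - 6*(-2))/(1 - 2)))*170 = (5*(-4 + ((3 - 6 + 12)/(-1))²)*(3 + (3 - 6 + 12)/(-1)))*170 = (5*(-4 + (-1*9)²)*(3 - 1*9))*170 = (5*(-4 + (-9)²)*(3 - 9))*170 = (5*(-4 + 81)*(-6))*170 = (5*77*(-6))*170 = -2310*170 = -392700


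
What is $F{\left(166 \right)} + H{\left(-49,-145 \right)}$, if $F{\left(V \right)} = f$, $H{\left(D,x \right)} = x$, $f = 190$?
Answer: $45$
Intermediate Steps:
$F{\left(V \right)} = 190$
$F{\left(166 \right)} + H{\left(-49,-145 \right)} = 190 - 145 = 45$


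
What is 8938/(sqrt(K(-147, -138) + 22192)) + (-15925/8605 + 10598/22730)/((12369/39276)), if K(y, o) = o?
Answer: -50643495576/11520348185 + 4469*sqrt(22054)/11027 ≈ 55.790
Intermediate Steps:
8938/(sqrt(K(-147, -138) + 22192)) + (-15925/8605 + 10598/22730)/((12369/39276)) = 8938/(sqrt(-138 + 22192)) + (-15925/8605 + 10598/22730)/((12369/39276)) = 8938/(sqrt(22054)) + (-15925*1/8605 + 10598*(1/22730))/((12369*(1/39276))) = 8938*(sqrt(22054)/22054) + (-3185/1721 + 5299/11365)/(4123/13092) = 4469*sqrt(22054)/11027 - 27077946/19559165*13092/4123 = 4469*sqrt(22054)/11027 - 50643495576/11520348185 = -50643495576/11520348185 + 4469*sqrt(22054)/11027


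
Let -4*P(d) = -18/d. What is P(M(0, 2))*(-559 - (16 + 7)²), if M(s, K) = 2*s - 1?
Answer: 4896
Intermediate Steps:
M(s, K) = -1 + 2*s
P(d) = 9/(2*d) (P(d) = -(-9)/(2*d) = 9/(2*d))
P(M(0, 2))*(-559 - (16 + 7)²) = (9/(2*(-1 + 2*0)))*(-559 - (16 + 7)²) = (9/(2*(-1 + 0)))*(-559 - 1*23²) = ((9/2)/(-1))*(-559 - 1*529) = ((9/2)*(-1))*(-559 - 529) = -9/2*(-1088) = 4896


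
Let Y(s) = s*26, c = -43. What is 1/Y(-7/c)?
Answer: 43/182 ≈ 0.23626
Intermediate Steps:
Y(s) = 26*s
1/Y(-7/c) = 1/(26*(-7/(-43))) = 1/(26*(-7*(-1/43))) = 1/(26*(7/43)) = 1/(182/43) = 43/182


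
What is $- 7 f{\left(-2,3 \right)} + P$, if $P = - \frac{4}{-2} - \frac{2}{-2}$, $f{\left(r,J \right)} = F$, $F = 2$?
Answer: $-11$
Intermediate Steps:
$f{\left(r,J \right)} = 2$
$P = 3$ ($P = \left(-4\right) \left(- \frac{1}{2}\right) - -1 = 2 + 1 = 3$)
$- 7 f{\left(-2,3 \right)} + P = \left(-7\right) 2 + 3 = -14 + 3 = -11$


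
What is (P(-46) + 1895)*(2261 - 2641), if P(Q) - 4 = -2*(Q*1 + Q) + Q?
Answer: -774060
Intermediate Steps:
P(Q) = 4 - 3*Q (P(Q) = 4 + (-2*(Q*1 + Q) + Q) = 4 + (-2*(Q + Q) + Q) = 4 + (-4*Q + Q) = 4 - 3*Q)
(P(-46) + 1895)*(2261 - 2641) = ((4 - 3*(-46)) + 1895)*(2261 - 2641) = ((4 + 138) + 1895)*(-380) = (142 + 1895)*(-380) = 2037*(-380) = -774060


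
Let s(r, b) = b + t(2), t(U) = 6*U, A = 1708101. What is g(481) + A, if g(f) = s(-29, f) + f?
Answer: 1709075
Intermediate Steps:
s(r, b) = 12 + b (s(r, b) = b + 6*2 = b + 12 = 12 + b)
g(f) = 12 + 2*f (g(f) = (12 + f) + f = 12 + 2*f)
g(481) + A = (12 + 2*481) + 1708101 = (12 + 962) + 1708101 = 974 + 1708101 = 1709075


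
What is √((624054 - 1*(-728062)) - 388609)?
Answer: √963507 ≈ 981.58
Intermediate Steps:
√((624054 - 1*(-728062)) - 388609) = √((624054 + 728062) - 388609) = √(1352116 - 388609) = √963507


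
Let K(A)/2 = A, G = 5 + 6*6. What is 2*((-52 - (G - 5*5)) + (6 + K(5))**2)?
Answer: 376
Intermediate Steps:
G = 41 (G = 5 + 36 = 41)
K(A) = 2*A
2*((-52 - (G - 5*5)) + (6 + K(5))**2) = 2*((-52 - (41 - 5*5)) + (6 + 2*5)**2) = 2*((-52 - (41 - 25)) + (6 + 10)**2) = 2*((-52 - 1*16) + 16**2) = 2*((-52 - 16) + 256) = 2*(-68 + 256) = 2*188 = 376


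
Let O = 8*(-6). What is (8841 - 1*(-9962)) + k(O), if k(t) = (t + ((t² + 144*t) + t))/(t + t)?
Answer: 18852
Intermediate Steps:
O = -48
k(t) = (t² + 146*t)/(2*t) (k(t) = (t + (t² + 145*t))/((2*t)) = (t² + 146*t)*(1/(2*t)) = (t² + 146*t)/(2*t))
(8841 - 1*(-9962)) + k(O) = (8841 - 1*(-9962)) + (73 + (½)*(-48)) = (8841 + 9962) + (73 - 24) = 18803 + 49 = 18852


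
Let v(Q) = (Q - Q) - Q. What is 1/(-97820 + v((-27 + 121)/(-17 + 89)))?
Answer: -36/3521567 ≈ -1.0223e-5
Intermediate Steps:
v(Q) = -Q (v(Q) = 0 - Q = -Q)
1/(-97820 + v((-27 + 121)/(-17 + 89))) = 1/(-97820 - (-27 + 121)/(-17 + 89)) = 1/(-97820 - 94/72) = 1/(-97820 - 1*47/36) = 1/(-97820 - 47/36) = 1/(-3521567/36) = -36/3521567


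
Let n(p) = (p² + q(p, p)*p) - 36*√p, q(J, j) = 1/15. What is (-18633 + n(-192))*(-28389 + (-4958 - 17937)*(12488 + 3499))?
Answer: -33343929232614/5 + 105422617152*I*√3 ≈ -6.6688e+12 + 1.826e+11*I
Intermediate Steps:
q(J, j) = 1/15
n(p) = p² - 36*√p + p/15 (n(p) = (p² + p/15) - 36*√p = p² - 36*√p + p/15)
(-18633 + n(-192))*(-28389 + (-4958 - 17937)*(12488 + 3499)) = (-18633 + ((-192)² - 288*I*√3 + (1/15)*(-192)))*(-28389 + (-4958 - 17937)*(12488 + 3499)) = (-18633 + (36864 - 288*I*√3 - 64/5))*(-28389 - 22895*15987) = (-18633 + (36864 - 288*I*√3 - 64/5))*(-28389 - 366022365) = (-18633 + (184256/5 - 288*I*√3))*(-366050754) = (91091/5 - 288*I*√3)*(-366050754) = -33343929232614/5 + 105422617152*I*√3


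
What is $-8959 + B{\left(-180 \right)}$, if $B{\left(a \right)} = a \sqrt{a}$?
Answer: $-8959 - 1080 i \sqrt{5} \approx -8959.0 - 2415.0 i$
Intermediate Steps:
$B{\left(a \right)} = a^{\frac{3}{2}}$
$-8959 + B{\left(-180 \right)} = -8959 + \left(-180\right)^{\frac{3}{2}} = -8959 - 1080 i \sqrt{5}$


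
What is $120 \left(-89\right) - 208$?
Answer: $-10888$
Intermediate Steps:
$120 \left(-89\right) - 208 = -10680 - 208 = -10888$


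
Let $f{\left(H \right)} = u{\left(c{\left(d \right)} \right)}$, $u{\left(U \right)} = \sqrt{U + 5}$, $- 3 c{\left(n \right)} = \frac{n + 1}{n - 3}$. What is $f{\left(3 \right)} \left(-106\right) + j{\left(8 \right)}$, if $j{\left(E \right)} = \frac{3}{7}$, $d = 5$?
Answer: $- \frac{1481}{7} \approx -211.57$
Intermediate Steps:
$c{\left(n \right)} = - \frac{1 + n}{3 \left(-3 + n\right)}$ ($c{\left(n \right)} = - \frac{\left(n + 1\right) \frac{1}{n - 3}}{3} = - \frac{\left(1 + n\right) \frac{1}{-3 + n}}{3} = - \frac{\frac{1}{-3 + n} \left(1 + n\right)}{3} = - \frac{1 + n}{3 \left(-3 + n\right)}$)
$j{\left(E \right)} = \frac{3}{7}$ ($j{\left(E \right)} = 3 \cdot \frac{1}{7} = \frac{3}{7}$)
$u{\left(U \right)} = \sqrt{5 + U}$
$f{\left(H \right)} = 2$ ($f{\left(H \right)} = \sqrt{5 + \frac{-1 - 5}{3 \left(-3 + 5\right)}} = \sqrt{5 + \frac{-1 - 5}{3 \cdot 2}} = \sqrt{5 + \frac{1}{3} \cdot \frac{1}{2} \left(-6\right)} = \sqrt{5 - 1} = \sqrt{4} = 2$)
$f{\left(3 \right)} \left(-106\right) + j{\left(8 \right)} = 2 \left(-106\right) + \frac{3}{7} = -212 + \frac{3}{7} = - \frac{1481}{7}$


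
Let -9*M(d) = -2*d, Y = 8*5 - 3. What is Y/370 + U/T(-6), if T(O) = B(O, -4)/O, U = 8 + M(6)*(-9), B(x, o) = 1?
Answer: 241/10 ≈ 24.100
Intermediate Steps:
Y = 37 (Y = 40 - 3 = 37)
M(d) = 2*d/9 (M(d) = -(-2)*d/9 = 2*d/9)
U = -4 (U = 8 + ((2/9)*6)*(-9) = 8 + (4/3)*(-9) = 8 - 12 = -4)
T(O) = 1/O
Y/370 + U/T(-6) = 37/370 - 4/(1/(-6)) = 37*(1/370) - 4/(-⅙) = ⅒ - 4*(-6) = ⅒ + 24 = 241/10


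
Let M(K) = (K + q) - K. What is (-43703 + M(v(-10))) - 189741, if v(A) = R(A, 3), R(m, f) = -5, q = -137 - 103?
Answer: -233684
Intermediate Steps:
q = -240
v(A) = -5
M(K) = -240 (M(K) = (K - 240) - K = (-240 + K) - K = -240)
(-43703 + M(v(-10))) - 189741 = (-43703 - 240) - 189741 = -43943 - 189741 = -233684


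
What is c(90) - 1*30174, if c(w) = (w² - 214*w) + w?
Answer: -41244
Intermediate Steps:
c(w) = w² - 213*w
c(90) - 1*30174 = 90*(-213 + 90) - 1*30174 = 90*(-123) - 30174 = -11070 - 30174 = -41244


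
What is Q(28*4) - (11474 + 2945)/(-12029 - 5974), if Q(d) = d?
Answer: 2030755/18003 ≈ 112.80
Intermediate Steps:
Q(28*4) - (11474 + 2945)/(-12029 - 5974) = 28*4 - (11474 + 2945)/(-12029 - 5974) = 112 - 14419/(-18003) = 112 - 14419*(-1)/18003 = 112 - 1*(-14419/18003) = 112 + 14419/18003 = 2030755/18003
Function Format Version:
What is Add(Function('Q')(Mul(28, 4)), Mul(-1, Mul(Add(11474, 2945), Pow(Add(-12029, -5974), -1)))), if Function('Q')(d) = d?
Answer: Rational(2030755, 18003) ≈ 112.80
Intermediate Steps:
Add(Function('Q')(Mul(28, 4)), Mul(-1, Mul(Add(11474, 2945), Pow(Add(-12029, -5974), -1)))) = Add(Mul(28, 4), Mul(-1, Mul(Add(11474, 2945), Pow(Add(-12029, -5974), -1)))) = Add(112, Mul(-1, Mul(14419, Pow(-18003, -1)))) = Add(112, Mul(-1, Mul(14419, Rational(-1, 18003)))) = Add(112, Mul(-1, Rational(-14419, 18003))) = Add(112, Rational(14419, 18003)) = Rational(2030755, 18003)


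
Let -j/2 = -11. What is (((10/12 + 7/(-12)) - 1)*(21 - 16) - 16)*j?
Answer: -869/2 ≈ -434.50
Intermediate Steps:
j = 22 (j = -2*(-11) = 22)
(((10/12 + 7/(-12)) - 1)*(21 - 16) - 16)*j = (((10/12 + 7/(-12)) - 1)*(21 - 16) - 16)*22 = (((10*(1/12) + 7*(-1/12)) - 1)*5 - 16)*22 = (((⅚ - 7/12) - 1)*5 - 16)*22 = ((¼ - 1)*5 - 16)*22 = (-¾*5 - 16)*22 = (-15/4 - 16)*22 = -79/4*22 = -869/2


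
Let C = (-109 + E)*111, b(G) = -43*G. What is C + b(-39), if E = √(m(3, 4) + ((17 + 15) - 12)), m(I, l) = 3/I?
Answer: -10422 + 111*√21 ≈ -9913.3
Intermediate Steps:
E = √21 (E = √(3/3 + ((17 + 15) - 12)) = √(3*(⅓) + (32 - 12)) = √(1 + 20) = √21 ≈ 4.5826)
C = -12099 + 111*√21 (C = (-109 + √21)*111 = -12099 + 111*√21 ≈ -11590.)
C + b(-39) = (-12099 + 111*√21) - 43*(-39) = (-12099 + 111*√21) + 1677 = -10422 + 111*√21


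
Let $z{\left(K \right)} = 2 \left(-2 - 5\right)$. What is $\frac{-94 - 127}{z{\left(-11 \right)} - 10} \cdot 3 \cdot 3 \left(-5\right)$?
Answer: $- \frac{3315}{8} \approx -414.38$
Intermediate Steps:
$z{\left(K \right)} = -14$ ($z{\left(K \right)} = 2 \left(-7\right) = -14$)
$\frac{-94 - 127}{z{\left(-11 \right)} - 10} \cdot 3 \cdot 3 \left(-5\right) = \frac{-94 - 127}{-14 - 10} \cdot 3 \cdot 3 \left(-5\right) = - \frac{221}{-24} \cdot 9 \left(-5\right) = \left(-221\right) \left(- \frac{1}{24}\right) \left(-45\right) = \frac{221}{24} \left(-45\right) = - \frac{3315}{8}$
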